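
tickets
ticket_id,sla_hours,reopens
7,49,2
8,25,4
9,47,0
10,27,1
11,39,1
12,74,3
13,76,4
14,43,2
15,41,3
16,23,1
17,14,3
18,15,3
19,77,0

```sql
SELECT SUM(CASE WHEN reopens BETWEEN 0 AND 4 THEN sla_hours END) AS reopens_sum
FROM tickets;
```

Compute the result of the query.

ticket_id=7: ✓ → 49
ticket_id=8: ✓ → 25
ticket_id=9: ✓ → 47
ticket_id=10: ✓ → 27
ticket_id=11: ✓ → 39
ticket_id=12: ✓ → 74
ticket_id=13: ✓ → 76
ticket_id=14: ✓ → 43
ticket_id=15: ✓ → 41
ticket_id=16: ✓ → 23
ticket_id=17: ✓ → 14
ticket_id=18: ✓ → 15
ticket_id=19: ✓ → 77
reopens_sum = 49 + 25 + 47 + 27 + 39 + 74 + 76 + 43 + 41 + 23 + 14 + 15 + 77 = 550

550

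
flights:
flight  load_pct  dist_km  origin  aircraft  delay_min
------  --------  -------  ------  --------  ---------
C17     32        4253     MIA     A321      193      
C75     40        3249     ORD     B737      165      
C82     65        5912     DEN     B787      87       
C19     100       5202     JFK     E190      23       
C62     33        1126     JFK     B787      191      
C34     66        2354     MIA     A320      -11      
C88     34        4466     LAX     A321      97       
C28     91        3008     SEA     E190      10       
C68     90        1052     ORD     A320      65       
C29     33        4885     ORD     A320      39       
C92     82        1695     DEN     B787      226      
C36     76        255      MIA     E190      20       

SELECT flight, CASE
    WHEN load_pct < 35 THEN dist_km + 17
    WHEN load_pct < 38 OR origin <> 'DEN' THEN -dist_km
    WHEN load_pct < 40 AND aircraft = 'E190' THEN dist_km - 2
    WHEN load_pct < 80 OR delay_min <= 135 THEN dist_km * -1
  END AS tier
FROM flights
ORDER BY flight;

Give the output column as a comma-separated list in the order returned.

flight=C17: load_pct < 35 → 4270
flight=C19: load_pct < 38 OR origin <> 'DEN' → -5202
flight=C28: load_pct < 38 OR origin <> 'DEN' → -3008
flight=C29: load_pct < 35 → 4902
flight=C34: load_pct < 38 OR origin <> 'DEN' → -2354
flight=C36: load_pct < 38 OR origin <> 'DEN' → -255
flight=C62: load_pct < 35 → 1143
flight=C68: load_pct < 38 OR origin <> 'DEN' → -1052
flight=C75: load_pct < 38 OR origin <> 'DEN' → -3249
flight=C82: load_pct < 80 OR delay_min <= 135 → -5912
flight=C88: load_pct < 35 → 4483
flight=C92: (no match → NULL) → NULL

4270, -5202, -3008, 4902, -2354, -255, 1143, -1052, -3249, -5912, 4483, NULL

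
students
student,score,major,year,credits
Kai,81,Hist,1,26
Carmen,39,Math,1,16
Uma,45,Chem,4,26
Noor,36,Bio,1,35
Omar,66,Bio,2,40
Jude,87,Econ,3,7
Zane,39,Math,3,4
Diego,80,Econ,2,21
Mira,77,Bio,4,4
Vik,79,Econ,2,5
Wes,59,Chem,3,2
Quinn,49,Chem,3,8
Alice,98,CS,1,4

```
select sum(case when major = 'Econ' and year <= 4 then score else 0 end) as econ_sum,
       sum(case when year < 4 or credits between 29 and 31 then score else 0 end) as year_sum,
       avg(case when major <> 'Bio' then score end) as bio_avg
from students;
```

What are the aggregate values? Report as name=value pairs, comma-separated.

[econ_sum: major = 'Econ' and year <= 4]
student=Kai: ✗
student=Carmen: ✗
student=Uma: ✗
student=Noor: ✗
student=Omar: ✗
student=Jude: ✓ → 87
student=Zane: ✗
student=Diego: ✓ → 80
student=Mira: ✗
student=Vik: ✓ → 79
student=Wes: ✗
student=Quinn: ✗
student=Alice: ✗
econ_sum = 87 + 80 + 79 = 246
—
[year_sum: year < 4 or credits between 29 and 31]
student=Kai: ✓ → 81
student=Carmen: ✓ → 39
student=Uma: ✗
student=Noor: ✓ → 36
student=Omar: ✓ → 66
student=Jude: ✓ → 87
student=Zane: ✓ → 39
student=Diego: ✓ → 80
student=Mira: ✗
student=Vik: ✓ → 79
student=Wes: ✓ → 59
student=Quinn: ✓ → 49
student=Alice: ✓ → 98
year_sum = 81 + 39 + 36 + 66 + 87 + 39 + 80 + 79 + 59 + 49 + 98 = 713
—
[bio_avg: major <> 'Bio']
student=Kai: ✓ → 81
student=Carmen: ✓ → 39
student=Uma: ✓ → 45
student=Noor: ✗
student=Omar: ✗
student=Jude: ✓ → 87
student=Zane: ✓ → 39
student=Diego: ✓ → 80
student=Mira: ✗
student=Vik: ✓ → 79
student=Wes: ✓ → 59
student=Quinn: ✓ → 49
student=Alice: ✓ → 98
bio_avg = (81 + 39 + 45 + 87 + 39 + 80 + 79 + 59 + 49 + 98) / 10 = 65.6

econ_sum=246, year_sum=713, bio_avg=65.6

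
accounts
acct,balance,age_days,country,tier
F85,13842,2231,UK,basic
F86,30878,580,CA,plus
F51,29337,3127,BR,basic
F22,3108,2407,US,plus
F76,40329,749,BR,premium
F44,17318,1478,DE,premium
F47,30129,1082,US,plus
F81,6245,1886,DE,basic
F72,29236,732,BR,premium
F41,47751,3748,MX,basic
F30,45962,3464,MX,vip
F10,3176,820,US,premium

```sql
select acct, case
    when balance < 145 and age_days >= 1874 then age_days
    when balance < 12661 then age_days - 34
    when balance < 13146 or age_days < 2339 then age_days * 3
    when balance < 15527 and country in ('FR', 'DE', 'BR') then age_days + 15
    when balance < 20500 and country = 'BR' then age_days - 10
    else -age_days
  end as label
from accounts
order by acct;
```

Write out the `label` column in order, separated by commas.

786, 2373, -3464, -3748, 4434, 3246, -3127, 2196, 2247, 1852, 6693, 1740

acct=F10: balance < 12661 → 786
acct=F22: balance < 12661 → 2373
acct=F30: ELSE → -3464
acct=F41: ELSE → -3748
acct=F44: balance < 13146 or age_days < 2339 → 4434
acct=F47: balance < 13146 or age_days < 2339 → 3246
acct=F51: ELSE → -3127
acct=F72: balance < 13146 or age_days < 2339 → 2196
acct=F76: balance < 13146 or age_days < 2339 → 2247
acct=F81: balance < 12661 → 1852
acct=F85: balance < 13146 or age_days < 2339 → 6693
acct=F86: balance < 13146 or age_days < 2339 → 1740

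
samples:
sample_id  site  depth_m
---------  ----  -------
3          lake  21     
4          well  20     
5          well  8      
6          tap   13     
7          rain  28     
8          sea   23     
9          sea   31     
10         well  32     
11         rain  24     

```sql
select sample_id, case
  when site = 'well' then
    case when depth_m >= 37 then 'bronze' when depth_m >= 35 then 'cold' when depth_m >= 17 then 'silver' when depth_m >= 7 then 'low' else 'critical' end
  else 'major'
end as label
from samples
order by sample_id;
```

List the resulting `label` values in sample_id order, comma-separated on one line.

sample_id=3: site='lake' → outer ELSE → major
sample_id=4: site='well' → inner[depth_m >= 17] → silver
sample_id=5: site='well' → inner[depth_m >= 7] → low
sample_id=6: site='tap' → outer ELSE → major
sample_id=7: site='rain' → outer ELSE → major
sample_id=8: site='sea' → outer ELSE → major
sample_id=9: site='sea' → outer ELSE → major
sample_id=10: site='well' → inner[depth_m >= 17] → silver
sample_id=11: site='rain' → outer ELSE → major

major, silver, low, major, major, major, major, silver, major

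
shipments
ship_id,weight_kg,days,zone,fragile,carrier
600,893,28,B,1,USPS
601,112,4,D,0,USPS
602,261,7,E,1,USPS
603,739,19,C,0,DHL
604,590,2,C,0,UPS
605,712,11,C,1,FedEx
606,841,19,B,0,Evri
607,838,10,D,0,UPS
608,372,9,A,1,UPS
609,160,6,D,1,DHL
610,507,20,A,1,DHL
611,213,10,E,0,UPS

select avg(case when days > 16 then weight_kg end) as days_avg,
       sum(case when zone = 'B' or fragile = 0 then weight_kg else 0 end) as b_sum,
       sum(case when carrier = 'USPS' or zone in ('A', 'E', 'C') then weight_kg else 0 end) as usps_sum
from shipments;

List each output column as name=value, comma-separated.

days_avg=745, b_sum=4226, usps_sum=4399

[days_avg: days > 16]
ship_id=600: ✓ → 893
ship_id=601: ✗
ship_id=602: ✗
ship_id=603: ✓ → 739
ship_id=604: ✗
ship_id=605: ✗
ship_id=606: ✓ → 841
ship_id=607: ✗
ship_id=608: ✗
ship_id=609: ✗
ship_id=610: ✓ → 507
ship_id=611: ✗
days_avg = (893 + 739 + 841 + 507) / 4 = 745
—
[b_sum: zone = 'B' or fragile = 0]
ship_id=600: ✓ → 893
ship_id=601: ✓ → 112
ship_id=602: ✗
ship_id=603: ✓ → 739
ship_id=604: ✓ → 590
ship_id=605: ✗
ship_id=606: ✓ → 841
ship_id=607: ✓ → 838
ship_id=608: ✗
ship_id=609: ✗
ship_id=610: ✗
ship_id=611: ✓ → 213
b_sum = 893 + 112 + 739 + 590 + 841 + 838 + 213 = 4226
—
[usps_sum: carrier = 'USPS' or zone in ('A', 'E', 'C')]
ship_id=600: ✓ → 893
ship_id=601: ✓ → 112
ship_id=602: ✓ → 261
ship_id=603: ✓ → 739
ship_id=604: ✓ → 590
ship_id=605: ✓ → 712
ship_id=606: ✗
ship_id=607: ✗
ship_id=608: ✓ → 372
ship_id=609: ✗
ship_id=610: ✓ → 507
ship_id=611: ✓ → 213
usps_sum = 893 + 112 + 261 + 739 + 590 + 712 + 372 + 507 + 213 = 4399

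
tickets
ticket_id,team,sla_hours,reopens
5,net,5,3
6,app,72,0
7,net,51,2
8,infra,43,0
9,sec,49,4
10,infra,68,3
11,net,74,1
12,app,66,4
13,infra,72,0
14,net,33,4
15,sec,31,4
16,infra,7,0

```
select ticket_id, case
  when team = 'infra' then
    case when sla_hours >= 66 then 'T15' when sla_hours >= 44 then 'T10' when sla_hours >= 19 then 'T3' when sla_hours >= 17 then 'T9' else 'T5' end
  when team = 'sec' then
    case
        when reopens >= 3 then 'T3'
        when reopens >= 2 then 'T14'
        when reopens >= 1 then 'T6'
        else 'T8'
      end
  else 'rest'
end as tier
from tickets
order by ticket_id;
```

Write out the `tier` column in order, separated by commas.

ticket_id=5: team='net' → outer ELSE → rest
ticket_id=6: team='app' → outer ELSE → rest
ticket_id=7: team='net' → outer ELSE → rest
ticket_id=8: team='infra' → inner[sla_hours >= 19] → T3
ticket_id=9: team='sec' → inner[reopens >= 3] → T3
ticket_id=10: team='infra' → inner[sla_hours >= 66] → T15
ticket_id=11: team='net' → outer ELSE → rest
ticket_id=12: team='app' → outer ELSE → rest
ticket_id=13: team='infra' → inner[sla_hours >= 66] → T15
ticket_id=14: team='net' → outer ELSE → rest
ticket_id=15: team='sec' → inner[reopens >= 3] → T3
ticket_id=16: team='infra' → inner[ELSE] → T5

rest, rest, rest, T3, T3, T15, rest, rest, T15, rest, T3, T5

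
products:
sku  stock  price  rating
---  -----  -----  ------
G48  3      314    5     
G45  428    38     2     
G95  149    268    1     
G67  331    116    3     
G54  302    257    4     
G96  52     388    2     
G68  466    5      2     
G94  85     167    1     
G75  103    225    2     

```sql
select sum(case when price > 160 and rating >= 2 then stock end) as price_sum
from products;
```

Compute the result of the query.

sku=G48: ✓ → 3
sku=G45: ✗
sku=G95: ✗
sku=G67: ✗
sku=G54: ✓ → 302
sku=G96: ✓ → 52
sku=G68: ✗
sku=G94: ✗
sku=G75: ✓ → 103
price_sum = 3 + 302 + 52 + 103 = 460

460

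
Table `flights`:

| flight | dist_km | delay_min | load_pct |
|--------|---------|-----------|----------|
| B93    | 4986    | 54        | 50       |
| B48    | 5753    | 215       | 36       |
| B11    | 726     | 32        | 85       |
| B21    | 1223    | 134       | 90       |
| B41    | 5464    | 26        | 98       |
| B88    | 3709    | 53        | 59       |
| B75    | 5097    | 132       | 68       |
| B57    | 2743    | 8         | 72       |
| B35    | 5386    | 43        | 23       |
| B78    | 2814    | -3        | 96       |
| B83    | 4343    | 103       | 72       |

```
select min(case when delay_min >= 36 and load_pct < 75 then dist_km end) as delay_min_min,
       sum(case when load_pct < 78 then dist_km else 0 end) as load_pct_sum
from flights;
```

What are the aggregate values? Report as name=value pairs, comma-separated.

[delay_min_min: delay_min >= 36 and load_pct < 75]
flight=B93: ✓ → 4986
flight=B48: ✓ → 5753
flight=B11: ✗
flight=B21: ✗
flight=B41: ✗
flight=B88: ✓ → 3709
flight=B75: ✓ → 5097
flight=B57: ✗
flight=B35: ✓ → 5386
flight=B78: ✗
flight=B83: ✓ → 4343
delay_min_min = MIN(4986, 5753, 3709, 5097, 5386, 4343) = 3709
—
[load_pct_sum: load_pct < 78]
flight=B93: ✓ → 4986
flight=B48: ✓ → 5753
flight=B11: ✗
flight=B21: ✗
flight=B41: ✗
flight=B88: ✓ → 3709
flight=B75: ✓ → 5097
flight=B57: ✓ → 2743
flight=B35: ✓ → 5386
flight=B78: ✗
flight=B83: ✓ → 4343
load_pct_sum = 4986 + 5753 + 3709 + 5097 + 2743 + 5386 + 4343 = 32017

delay_min_min=3709, load_pct_sum=32017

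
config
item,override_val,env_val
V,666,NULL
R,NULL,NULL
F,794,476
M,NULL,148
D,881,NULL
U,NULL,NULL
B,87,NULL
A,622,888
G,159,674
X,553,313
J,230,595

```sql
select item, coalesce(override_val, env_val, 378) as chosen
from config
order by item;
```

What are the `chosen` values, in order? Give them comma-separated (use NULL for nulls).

622, 87, 881, 794, 159, 230, 148, 378, 378, 666, 553

item=A: override_val=622 → 622
item=B: override_val=87 → 87
item=D: override_val=881 → 881
item=F: override_val=794 → 794
item=G: override_val=159 → 159
item=J: override_val=230 → 230
item=M: override_val=NULL, env_val=148 → 148
item=R: override_val=NULL, env_val=NULL, → literal 378 → 378
item=U: override_val=NULL, env_val=NULL, → literal 378 → 378
item=V: override_val=666 → 666
item=X: override_val=553 → 553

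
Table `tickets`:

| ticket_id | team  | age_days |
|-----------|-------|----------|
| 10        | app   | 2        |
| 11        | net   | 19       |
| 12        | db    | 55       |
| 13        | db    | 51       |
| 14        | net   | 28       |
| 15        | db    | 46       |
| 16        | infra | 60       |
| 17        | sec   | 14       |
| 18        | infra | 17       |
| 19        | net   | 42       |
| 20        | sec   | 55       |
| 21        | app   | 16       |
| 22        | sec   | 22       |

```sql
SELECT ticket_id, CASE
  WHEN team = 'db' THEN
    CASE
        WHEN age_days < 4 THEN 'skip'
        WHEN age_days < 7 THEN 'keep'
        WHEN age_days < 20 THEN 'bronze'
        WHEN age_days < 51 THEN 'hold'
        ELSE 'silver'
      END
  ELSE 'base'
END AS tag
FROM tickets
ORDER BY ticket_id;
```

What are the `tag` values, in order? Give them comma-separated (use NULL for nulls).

base, base, silver, silver, base, hold, base, base, base, base, base, base, base

ticket_id=10: team='app' → outer ELSE → base
ticket_id=11: team='net' → outer ELSE → base
ticket_id=12: team='db' → inner[ELSE] → silver
ticket_id=13: team='db' → inner[ELSE] → silver
ticket_id=14: team='net' → outer ELSE → base
ticket_id=15: team='db' → inner[age_days < 51] → hold
ticket_id=16: team='infra' → outer ELSE → base
ticket_id=17: team='sec' → outer ELSE → base
ticket_id=18: team='infra' → outer ELSE → base
ticket_id=19: team='net' → outer ELSE → base
ticket_id=20: team='sec' → outer ELSE → base
ticket_id=21: team='app' → outer ELSE → base
ticket_id=22: team='sec' → outer ELSE → base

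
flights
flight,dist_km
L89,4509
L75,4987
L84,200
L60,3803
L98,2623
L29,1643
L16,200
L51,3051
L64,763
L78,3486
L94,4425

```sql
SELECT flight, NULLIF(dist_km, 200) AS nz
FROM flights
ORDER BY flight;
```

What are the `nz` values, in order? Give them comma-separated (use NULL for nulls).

NULL, 1643, 3051, 3803, 763, 4987, 3486, NULL, 4509, 4425, 2623

flight=L16: dist_km=200 vs 200: equal → NULL
flight=L29: dist_km=1643 vs 200: differ → 1643
flight=L51: dist_km=3051 vs 200: differ → 3051
flight=L60: dist_km=3803 vs 200: differ → 3803
flight=L64: dist_km=763 vs 200: differ → 763
flight=L75: dist_km=4987 vs 200: differ → 4987
flight=L78: dist_km=3486 vs 200: differ → 3486
flight=L84: dist_km=200 vs 200: equal → NULL
flight=L89: dist_km=4509 vs 200: differ → 4509
flight=L94: dist_km=4425 vs 200: differ → 4425
flight=L98: dist_km=2623 vs 200: differ → 2623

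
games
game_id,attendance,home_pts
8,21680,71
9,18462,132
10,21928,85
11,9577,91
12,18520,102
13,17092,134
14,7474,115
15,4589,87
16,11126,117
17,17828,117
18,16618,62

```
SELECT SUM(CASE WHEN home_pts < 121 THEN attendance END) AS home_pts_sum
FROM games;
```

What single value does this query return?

game_id=8: ✓ → 21680
game_id=9: ✗
game_id=10: ✓ → 21928
game_id=11: ✓ → 9577
game_id=12: ✓ → 18520
game_id=13: ✗
game_id=14: ✓ → 7474
game_id=15: ✓ → 4589
game_id=16: ✓ → 11126
game_id=17: ✓ → 17828
game_id=18: ✓ → 16618
home_pts_sum = 21680 + 21928 + 9577 + 18520 + 7474 + 4589 + 11126 + 17828 + 16618 = 129340

129340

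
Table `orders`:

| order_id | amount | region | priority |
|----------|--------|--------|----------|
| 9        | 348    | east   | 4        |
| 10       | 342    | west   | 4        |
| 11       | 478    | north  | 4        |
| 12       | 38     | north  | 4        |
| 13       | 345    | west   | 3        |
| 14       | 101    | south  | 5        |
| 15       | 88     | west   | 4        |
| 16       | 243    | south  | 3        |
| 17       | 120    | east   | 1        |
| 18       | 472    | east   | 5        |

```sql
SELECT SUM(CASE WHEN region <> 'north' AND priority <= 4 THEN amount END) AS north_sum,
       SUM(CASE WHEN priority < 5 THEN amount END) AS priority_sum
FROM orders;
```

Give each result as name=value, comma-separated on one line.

[north_sum: region <> 'north' AND priority <= 4]
order_id=9: ✓ → 348
order_id=10: ✓ → 342
order_id=11: ✗
order_id=12: ✗
order_id=13: ✓ → 345
order_id=14: ✗
order_id=15: ✓ → 88
order_id=16: ✓ → 243
order_id=17: ✓ → 120
order_id=18: ✗
north_sum = 348 + 342 + 345 + 88 + 243 + 120 = 1486
—
[priority_sum: priority < 5]
order_id=9: ✓ → 348
order_id=10: ✓ → 342
order_id=11: ✓ → 478
order_id=12: ✓ → 38
order_id=13: ✓ → 345
order_id=14: ✗
order_id=15: ✓ → 88
order_id=16: ✓ → 243
order_id=17: ✓ → 120
order_id=18: ✗
priority_sum = 348 + 342 + 478 + 38 + 345 + 88 + 243 + 120 = 2002

north_sum=1486, priority_sum=2002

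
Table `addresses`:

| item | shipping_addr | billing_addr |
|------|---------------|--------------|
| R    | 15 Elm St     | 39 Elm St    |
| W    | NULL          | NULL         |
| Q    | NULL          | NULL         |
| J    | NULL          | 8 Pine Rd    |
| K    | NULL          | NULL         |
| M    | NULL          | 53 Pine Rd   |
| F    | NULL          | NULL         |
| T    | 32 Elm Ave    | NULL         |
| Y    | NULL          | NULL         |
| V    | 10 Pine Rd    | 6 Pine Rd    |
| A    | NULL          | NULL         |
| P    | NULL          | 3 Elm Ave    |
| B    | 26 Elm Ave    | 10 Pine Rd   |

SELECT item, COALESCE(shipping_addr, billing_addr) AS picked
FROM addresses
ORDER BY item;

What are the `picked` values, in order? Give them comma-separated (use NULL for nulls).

NULL, 26 Elm Ave, NULL, 8 Pine Rd, NULL, 53 Pine Rd, 3 Elm Ave, NULL, 15 Elm St, 32 Elm Ave, 10 Pine Rd, NULL, NULL

item=A: shipping_addr=NULL, billing_addr=NULL (all NULL) → NULL
item=B: shipping_addr=26 Elm Ave → 26 Elm Ave
item=F: shipping_addr=NULL, billing_addr=NULL (all NULL) → NULL
item=J: shipping_addr=NULL, billing_addr=8 Pine Rd → 8 Pine Rd
item=K: shipping_addr=NULL, billing_addr=NULL (all NULL) → NULL
item=M: shipping_addr=NULL, billing_addr=53 Pine Rd → 53 Pine Rd
item=P: shipping_addr=NULL, billing_addr=3 Elm Ave → 3 Elm Ave
item=Q: shipping_addr=NULL, billing_addr=NULL (all NULL) → NULL
item=R: shipping_addr=15 Elm St → 15 Elm St
item=T: shipping_addr=32 Elm Ave → 32 Elm Ave
item=V: shipping_addr=10 Pine Rd → 10 Pine Rd
item=W: shipping_addr=NULL, billing_addr=NULL (all NULL) → NULL
item=Y: shipping_addr=NULL, billing_addr=NULL (all NULL) → NULL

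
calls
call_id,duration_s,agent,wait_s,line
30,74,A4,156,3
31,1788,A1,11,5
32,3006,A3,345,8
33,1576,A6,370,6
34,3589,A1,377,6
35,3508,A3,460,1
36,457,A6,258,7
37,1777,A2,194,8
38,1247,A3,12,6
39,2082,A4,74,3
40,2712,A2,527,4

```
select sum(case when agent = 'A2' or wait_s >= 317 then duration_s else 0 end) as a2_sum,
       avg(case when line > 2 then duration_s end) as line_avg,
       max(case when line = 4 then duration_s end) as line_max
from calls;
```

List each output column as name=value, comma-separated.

[a2_sum: agent = 'A2' or wait_s >= 317]
call_id=30: ✗
call_id=31: ✗
call_id=32: ✓ → 3006
call_id=33: ✓ → 1576
call_id=34: ✓ → 3589
call_id=35: ✓ → 3508
call_id=36: ✗
call_id=37: ✓ → 1777
call_id=38: ✗
call_id=39: ✗
call_id=40: ✓ → 2712
a2_sum = 3006 + 1576 + 3589 + 3508 + 1777 + 2712 = 16168
—
[line_avg: line > 2]
call_id=30: ✓ → 74
call_id=31: ✓ → 1788
call_id=32: ✓ → 3006
call_id=33: ✓ → 1576
call_id=34: ✓ → 3589
call_id=35: ✗
call_id=36: ✓ → 457
call_id=37: ✓ → 1777
call_id=38: ✓ → 1247
call_id=39: ✓ → 2082
call_id=40: ✓ → 2712
line_avg = (74 + 1788 + 3006 + 1576 + 3589 + 457 + 1777 + 1247 + 2082 + 2712) / 10 = 1830.8
—
[line_max: line = 4]
call_id=30: ✗
call_id=31: ✗
call_id=32: ✗
call_id=33: ✗
call_id=34: ✗
call_id=35: ✗
call_id=36: ✗
call_id=37: ✗
call_id=38: ✗
call_id=39: ✗
call_id=40: ✓ → 2712
line_max = MAX(2712) = 2712

a2_sum=16168, line_avg=1830.8, line_max=2712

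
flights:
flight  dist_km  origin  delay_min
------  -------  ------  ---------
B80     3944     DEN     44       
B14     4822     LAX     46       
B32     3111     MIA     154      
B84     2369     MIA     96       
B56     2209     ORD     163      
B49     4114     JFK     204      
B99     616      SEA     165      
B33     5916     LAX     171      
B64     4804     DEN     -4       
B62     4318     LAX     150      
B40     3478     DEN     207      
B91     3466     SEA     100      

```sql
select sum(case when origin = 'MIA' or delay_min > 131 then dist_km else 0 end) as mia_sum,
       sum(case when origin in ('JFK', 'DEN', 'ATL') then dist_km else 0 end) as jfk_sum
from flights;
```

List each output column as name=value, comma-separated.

[mia_sum: origin = 'MIA' or delay_min > 131]
flight=B80: ✗
flight=B14: ✗
flight=B32: ✓ → 3111
flight=B84: ✓ → 2369
flight=B56: ✓ → 2209
flight=B49: ✓ → 4114
flight=B99: ✓ → 616
flight=B33: ✓ → 5916
flight=B64: ✗
flight=B62: ✓ → 4318
flight=B40: ✓ → 3478
flight=B91: ✗
mia_sum = 3111 + 2369 + 2209 + 4114 + 616 + 5916 + 4318 + 3478 = 26131
—
[jfk_sum: origin in ('JFK', 'DEN', 'ATL')]
flight=B80: ✓ → 3944
flight=B14: ✗
flight=B32: ✗
flight=B84: ✗
flight=B56: ✗
flight=B49: ✓ → 4114
flight=B99: ✗
flight=B33: ✗
flight=B64: ✓ → 4804
flight=B62: ✗
flight=B40: ✓ → 3478
flight=B91: ✗
jfk_sum = 3944 + 4114 + 4804 + 3478 = 16340

mia_sum=26131, jfk_sum=16340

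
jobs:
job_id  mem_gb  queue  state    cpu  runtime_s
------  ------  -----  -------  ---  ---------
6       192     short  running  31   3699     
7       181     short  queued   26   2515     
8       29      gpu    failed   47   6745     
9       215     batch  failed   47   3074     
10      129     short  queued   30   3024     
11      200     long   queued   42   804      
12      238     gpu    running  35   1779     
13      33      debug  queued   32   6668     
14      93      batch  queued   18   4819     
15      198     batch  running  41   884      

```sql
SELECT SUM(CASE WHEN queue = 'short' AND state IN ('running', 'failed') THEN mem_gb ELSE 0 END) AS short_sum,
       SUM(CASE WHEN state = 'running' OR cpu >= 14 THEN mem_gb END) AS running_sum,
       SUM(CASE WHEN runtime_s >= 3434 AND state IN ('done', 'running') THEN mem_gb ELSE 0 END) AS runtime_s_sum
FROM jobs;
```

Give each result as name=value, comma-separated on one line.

short_sum=192, running_sum=1508, runtime_s_sum=192

[short_sum: queue = 'short' AND state IN ('running', 'failed')]
job_id=6: ✓ → 192
job_id=7: ✗
job_id=8: ✗
job_id=9: ✗
job_id=10: ✗
job_id=11: ✗
job_id=12: ✗
job_id=13: ✗
job_id=14: ✗
job_id=15: ✗
short_sum = 192
—
[running_sum: state = 'running' OR cpu >= 14]
job_id=6: ✓ → 192
job_id=7: ✓ → 181
job_id=8: ✓ → 29
job_id=9: ✓ → 215
job_id=10: ✓ → 129
job_id=11: ✓ → 200
job_id=12: ✓ → 238
job_id=13: ✓ → 33
job_id=14: ✓ → 93
job_id=15: ✓ → 198
running_sum = 192 + 181 + 29 + 215 + 129 + 200 + 238 + 33 + 93 + 198 = 1508
—
[runtime_s_sum: runtime_s >= 3434 AND state IN ('done', 'running')]
job_id=6: ✓ → 192
job_id=7: ✗
job_id=8: ✗
job_id=9: ✗
job_id=10: ✗
job_id=11: ✗
job_id=12: ✗
job_id=13: ✗
job_id=14: ✗
job_id=15: ✗
runtime_s_sum = 192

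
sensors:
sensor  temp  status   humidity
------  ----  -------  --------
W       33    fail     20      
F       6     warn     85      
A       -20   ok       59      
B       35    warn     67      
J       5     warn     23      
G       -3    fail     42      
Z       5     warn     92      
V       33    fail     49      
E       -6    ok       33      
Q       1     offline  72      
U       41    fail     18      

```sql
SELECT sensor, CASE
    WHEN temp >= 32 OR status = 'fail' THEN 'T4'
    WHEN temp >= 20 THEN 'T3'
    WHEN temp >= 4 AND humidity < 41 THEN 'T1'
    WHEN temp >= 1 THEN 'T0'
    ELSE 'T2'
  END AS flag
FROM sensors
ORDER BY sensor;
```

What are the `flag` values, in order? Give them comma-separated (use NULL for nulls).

T2, T4, T2, T0, T4, T1, T0, T4, T4, T4, T0

sensor=A: ELSE → T2
sensor=B: temp >= 32 OR status = 'fail' → T4
sensor=E: ELSE → T2
sensor=F: temp >= 1 → T0
sensor=G: temp >= 32 OR status = 'fail' → T4
sensor=J: temp >= 4 AND humidity < 41 → T1
sensor=Q: temp >= 1 → T0
sensor=U: temp >= 32 OR status = 'fail' → T4
sensor=V: temp >= 32 OR status = 'fail' → T4
sensor=W: temp >= 32 OR status = 'fail' → T4
sensor=Z: temp >= 1 → T0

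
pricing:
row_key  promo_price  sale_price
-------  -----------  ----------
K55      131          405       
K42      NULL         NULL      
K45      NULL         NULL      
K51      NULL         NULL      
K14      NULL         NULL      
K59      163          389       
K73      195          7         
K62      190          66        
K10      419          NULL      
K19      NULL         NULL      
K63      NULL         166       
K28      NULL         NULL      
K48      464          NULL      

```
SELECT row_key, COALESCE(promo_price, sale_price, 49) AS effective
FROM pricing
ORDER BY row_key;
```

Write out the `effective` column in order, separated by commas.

419, 49, 49, 49, 49, 49, 464, 49, 131, 163, 190, 166, 195

row_key=K10: promo_price=419 → 419
row_key=K14: promo_price=NULL, sale_price=NULL, → literal 49 → 49
row_key=K19: promo_price=NULL, sale_price=NULL, → literal 49 → 49
row_key=K28: promo_price=NULL, sale_price=NULL, → literal 49 → 49
row_key=K42: promo_price=NULL, sale_price=NULL, → literal 49 → 49
row_key=K45: promo_price=NULL, sale_price=NULL, → literal 49 → 49
row_key=K48: promo_price=464 → 464
row_key=K51: promo_price=NULL, sale_price=NULL, → literal 49 → 49
row_key=K55: promo_price=131 → 131
row_key=K59: promo_price=163 → 163
row_key=K62: promo_price=190 → 190
row_key=K63: promo_price=NULL, sale_price=166 → 166
row_key=K73: promo_price=195 → 195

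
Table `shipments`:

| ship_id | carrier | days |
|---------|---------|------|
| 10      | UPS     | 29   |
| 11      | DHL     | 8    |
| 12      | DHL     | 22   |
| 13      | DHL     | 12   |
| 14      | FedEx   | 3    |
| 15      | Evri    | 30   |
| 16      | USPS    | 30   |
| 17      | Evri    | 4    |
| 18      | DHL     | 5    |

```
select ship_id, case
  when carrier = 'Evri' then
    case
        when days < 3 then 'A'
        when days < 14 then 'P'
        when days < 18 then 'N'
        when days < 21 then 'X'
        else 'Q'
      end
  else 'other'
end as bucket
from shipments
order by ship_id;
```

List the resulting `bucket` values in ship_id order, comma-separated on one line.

ship_id=10: carrier='UPS' → outer ELSE → other
ship_id=11: carrier='DHL' → outer ELSE → other
ship_id=12: carrier='DHL' → outer ELSE → other
ship_id=13: carrier='DHL' → outer ELSE → other
ship_id=14: carrier='FedEx' → outer ELSE → other
ship_id=15: carrier='Evri' → inner[ELSE] → Q
ship_id=16: carrier='USPS' → outer ELSE → other
ship_id=17: carrier='Evri' → inner[days < 14] → P
ship_id=18: carrier='DHL' → outer ELSE → other

other, other, other, other, other, Q, other, P, other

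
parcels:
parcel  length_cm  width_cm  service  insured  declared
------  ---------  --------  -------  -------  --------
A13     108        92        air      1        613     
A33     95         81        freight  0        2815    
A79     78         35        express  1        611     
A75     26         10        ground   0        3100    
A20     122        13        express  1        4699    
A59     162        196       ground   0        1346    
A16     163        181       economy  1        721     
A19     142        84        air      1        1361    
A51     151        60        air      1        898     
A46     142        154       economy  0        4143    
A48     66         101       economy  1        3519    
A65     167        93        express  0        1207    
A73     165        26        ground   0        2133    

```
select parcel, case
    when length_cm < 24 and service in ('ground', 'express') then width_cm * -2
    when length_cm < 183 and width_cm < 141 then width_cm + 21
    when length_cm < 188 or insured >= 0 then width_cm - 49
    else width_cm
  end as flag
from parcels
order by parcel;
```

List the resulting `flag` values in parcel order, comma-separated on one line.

113, 132, 105, 34, 102, 105, 122, 81, 147, 114, 47, 31, 56

parcel=A13: length_cm < 183 and width_cm < 141 → 113
parcel=A16: length_cm < 188 or insured >= 0 → 132
parcel=A19: length_cm < 183 and width_cm < 141 → 105
parcel=A20: length_cm < 183 and width_cm < 141 → 34
parcel=A33: length_cm < 183 and width_cm < 141 → 102
parcel=A46: length_cm < 188 or insured >= 0 → 105
parcel=A48: length_cm < 183 and width_cm < 141 → 122
parcel=A51: length_cm < 183 and width_cm < 141 → 81
parcel=A59: length_cm < 188 or insured >= 0 → 147
parcel=A65: length_cm < 183 and width_cm < 141 → 114
parcel=A73: length_cm < 183 and width_cm < 141 → 47
parcel=A75: length_cm < 183 and width_cm < 141 → 31
parcel=A79: length_cm < 183 and width_cm < 141 → 56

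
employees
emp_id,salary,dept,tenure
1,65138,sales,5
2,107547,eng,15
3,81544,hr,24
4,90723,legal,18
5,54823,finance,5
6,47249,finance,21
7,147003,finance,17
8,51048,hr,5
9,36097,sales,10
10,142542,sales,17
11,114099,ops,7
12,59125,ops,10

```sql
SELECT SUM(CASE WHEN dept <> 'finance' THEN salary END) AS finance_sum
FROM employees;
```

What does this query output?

747863

emp_id=1: ✓ → 65138
emp_id=2: ✓ → 107547
emp_id=3: ✓ → 81544
emp_id=4: ✓ → 90723
emp_id=5: ✗
emp_id=6: ✗
emp_id=7: ✗
emp_id=8: ✓ → 51048
emp_id=9: ✓ → 36097
emp_id=10: ✓ → 142542
emp_id=11: ✓ → 114099
emp_id=12: ✓ → 59125
finance_sum = 65138 + 107547 + 81544 + 90723 + 51048 + 36097 + 142542 + 114099 + 59125 = 747863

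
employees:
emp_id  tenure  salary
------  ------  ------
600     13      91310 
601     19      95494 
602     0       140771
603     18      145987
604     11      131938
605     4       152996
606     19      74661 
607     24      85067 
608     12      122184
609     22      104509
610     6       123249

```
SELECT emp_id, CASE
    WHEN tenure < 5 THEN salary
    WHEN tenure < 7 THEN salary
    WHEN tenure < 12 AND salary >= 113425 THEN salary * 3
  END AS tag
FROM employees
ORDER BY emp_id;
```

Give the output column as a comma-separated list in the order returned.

emp_id=600: (no match → NULL) → NULL
emp_id=601: (no match → NULL) → NULL
emp_id=602: tenure < 5 → 140771
emp_id=603: (no match → NULL) → NULL
emp_id=604: tenure < 12 AND salary >= 113425 → 395814
emp_id=605: tenure < 5 → 152996
emp_id=606: (no match → NULL) → NULL
emp_id=607: (no match → NULL) → NULL
emp_id=608: (no match → NULL) → NULL
emp_id=609: (no match → NULL) → NULL
emp_id=610: tenure < 7 → 123249

NULL, NULL, 140771, NULL, 395814, 152996, NULL, NULL, NULL, NULL, 123249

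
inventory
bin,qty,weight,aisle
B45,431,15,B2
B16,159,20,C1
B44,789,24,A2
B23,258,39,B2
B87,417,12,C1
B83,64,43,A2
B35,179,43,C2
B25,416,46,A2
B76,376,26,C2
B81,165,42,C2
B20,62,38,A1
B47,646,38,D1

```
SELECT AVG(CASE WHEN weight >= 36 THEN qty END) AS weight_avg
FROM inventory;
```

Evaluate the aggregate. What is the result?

255.7142857143

bin=B45: ✗
bin=B16: ✗
bin=B44: ✗
bin=B23: ✓ → 258
bin=B87: ✗
bin=B83: ✓ → 64
bin=B35: ✓ → 179
bin=B25: ✓ → 416
bin=B76: ✗
bin=B81: ✓ → 165
bin=B20: ✓ → 62
bin=B47: ✓ → 646
weight_avg = (258 + 64 + 179 + 416 + 165 + 62 + 646) / 7 = 255.7142857143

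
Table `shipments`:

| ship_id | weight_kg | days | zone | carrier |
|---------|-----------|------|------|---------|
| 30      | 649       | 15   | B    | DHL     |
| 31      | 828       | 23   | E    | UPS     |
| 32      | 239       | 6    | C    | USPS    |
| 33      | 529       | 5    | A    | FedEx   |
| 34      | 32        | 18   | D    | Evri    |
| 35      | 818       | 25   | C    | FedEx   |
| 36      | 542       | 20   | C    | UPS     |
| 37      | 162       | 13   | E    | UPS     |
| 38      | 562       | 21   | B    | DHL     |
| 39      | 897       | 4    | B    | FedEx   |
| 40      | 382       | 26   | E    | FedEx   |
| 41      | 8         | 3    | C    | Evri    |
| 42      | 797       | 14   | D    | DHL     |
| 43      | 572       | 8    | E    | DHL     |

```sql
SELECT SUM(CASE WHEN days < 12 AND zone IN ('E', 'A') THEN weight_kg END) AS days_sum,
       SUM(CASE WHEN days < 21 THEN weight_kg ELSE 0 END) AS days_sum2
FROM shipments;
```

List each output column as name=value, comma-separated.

days_sum=1101, days_sum2=4427

[days_sum: days < 12 AND zone IN ('E', 'A')]
ship_id=30: ✗
ship_id=31: ✗
ship_id=32: ✗
ship_id=33: ✓ → 529
ship_id=34: ✗
ship_id=35: ✗
ship_id=36: ✗
ship_id=37: ✗
ship_id=38: ✗
ship_id=39: ✗
ship_id=40: ✗
ship_id=41: ✗
ship_id=42: ✗
ship_id=43: ✓ → 572
days_sum = 529 + 572 = 1101
—
[days_sum2: days < 21]
ship_id=30: ✓ → 649
ship_id=31: ✗
ship_id=32: ✓ → 239
ship_id=33: ✓ → 529
ship_id=34: ✓ → 32
ship_id=35: ✗
ship_id=36: ✓ → 542
ship_id=37: ✓ → 162
ship_id=38: ✗
ship_id=39: ✓ → 897
ship_id=40: ✗
ship_id=41: ✓ → 8
ship_id=42: ✓ → 797
ship_id=43: ✓ → 572
days_sum2 = 649 + 239 + 529 + 32 + 542 + 162 + 897 + 8 + 797 + 572 = 4427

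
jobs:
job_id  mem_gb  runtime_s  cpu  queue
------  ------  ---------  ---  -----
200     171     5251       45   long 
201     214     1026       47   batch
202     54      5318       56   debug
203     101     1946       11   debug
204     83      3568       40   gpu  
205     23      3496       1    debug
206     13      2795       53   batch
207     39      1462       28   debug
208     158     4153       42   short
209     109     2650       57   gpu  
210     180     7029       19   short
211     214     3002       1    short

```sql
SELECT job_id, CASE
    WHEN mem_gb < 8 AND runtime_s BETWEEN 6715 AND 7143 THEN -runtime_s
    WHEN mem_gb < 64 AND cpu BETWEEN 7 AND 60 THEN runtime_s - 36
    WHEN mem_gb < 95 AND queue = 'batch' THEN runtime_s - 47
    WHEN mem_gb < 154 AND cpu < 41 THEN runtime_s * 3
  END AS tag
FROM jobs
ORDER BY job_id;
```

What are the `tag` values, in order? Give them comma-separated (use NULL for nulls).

job_id=200: (no match → NULL) → NULL
job_id=201: (no match → NULL) → NULL
job_id=202: mem_gb < 64 AND cpu BETWEEN 7 AND 60 → 5282
job_id=203: mem_gb < 154 AND cpu < 41 → 5838
job_id=204: mem_gb < 154 AND cpu < 41 → 10704
job_id=205: mem_gb < 154 AND cpu < 41 → 10488
job_id=206: mem_gb < 64 AND cpu BETWEEN 7 AND 60 → 2759
job_id=207: mem_gb < 64 AND cpu BETWEEN 7 AND 60 → 1426
job_id=208: (no match → NULL) → NULL
job_id=209: (no match → NULL) → NULL
job_id=210: (no match → NULL) → NULL
job_id=211: (no match → NULL) → NULL

NULL, NULL, 5282, 5838, 10704, 10488, 2759, 1426, NULL, NULL, NULL, NULL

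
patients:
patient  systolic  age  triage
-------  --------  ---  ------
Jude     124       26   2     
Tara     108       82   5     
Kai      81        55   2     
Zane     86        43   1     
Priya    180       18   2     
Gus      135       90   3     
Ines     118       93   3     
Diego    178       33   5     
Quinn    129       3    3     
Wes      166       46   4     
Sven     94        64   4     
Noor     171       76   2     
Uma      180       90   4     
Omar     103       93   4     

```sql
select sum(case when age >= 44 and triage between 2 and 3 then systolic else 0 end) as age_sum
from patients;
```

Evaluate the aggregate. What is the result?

505

patient=Jude: ✗
patient=Tara: ✗
patient=Kai: ✓ → 81
patient=Zane: ✗
patient=Priya: ✗
patient=Gus: ✓ → 135
patient=Ines: ✓ → 118
patient=Diego: ✗
patient=Quinn: ✗
patient=Wes: ✗
patient=Sven: ✗
patient=Noor: ✓ → 171
patient=Uma: ✗
patient=Omar: ✗
age_sum = 81 + 135 + 118 + 171 = 505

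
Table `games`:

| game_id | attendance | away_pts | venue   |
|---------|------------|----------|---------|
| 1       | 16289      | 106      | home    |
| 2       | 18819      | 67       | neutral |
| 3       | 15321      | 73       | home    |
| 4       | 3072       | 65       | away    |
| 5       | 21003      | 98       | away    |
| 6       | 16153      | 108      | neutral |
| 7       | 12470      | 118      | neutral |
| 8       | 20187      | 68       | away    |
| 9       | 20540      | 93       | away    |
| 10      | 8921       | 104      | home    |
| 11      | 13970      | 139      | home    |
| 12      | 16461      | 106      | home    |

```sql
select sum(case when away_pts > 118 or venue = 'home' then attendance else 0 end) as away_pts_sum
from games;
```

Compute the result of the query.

70962

game_id=1: ✓ → 16289
game_id=2: ✗
game_id=3: ✓ → 15321
game_id=4: ✗
game_id=5: ✗
game_id=6: ✗
game_id=7: ✗
game_id=8: ✗
game_id=9: ✗
game_id=10: ✓ → 8921
game_id=11: ✓ → 13970
game_id=12: ✓ → 16461
away_pts_sum = 16289 + 15321 + 8921 + 13970 + 16461 = 70962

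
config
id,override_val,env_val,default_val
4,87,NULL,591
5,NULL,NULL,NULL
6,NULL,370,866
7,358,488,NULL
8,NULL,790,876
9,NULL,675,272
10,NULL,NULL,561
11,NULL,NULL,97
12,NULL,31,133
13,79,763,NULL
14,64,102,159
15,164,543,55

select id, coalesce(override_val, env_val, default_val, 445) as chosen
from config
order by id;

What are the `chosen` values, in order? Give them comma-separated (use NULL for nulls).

87, 445, 370, 358, 790, 675, 561, 97, 31, 79, 64, 164

id=4: override_val=87 → 87
id=5: override_val=NULL, env_val=NULL, default_val=NULL, → literal 445 → 445
id=6: override_val=NULL, env_val=370 → 370
id=7: override_val=358 → 358
id=8: override_val=NULL, env_val=790 → 790
id=9: override_val=NULL, env_val=675 → 675
id=10: override_val=NULL, env_val=NULL, default_val=561 → 561
id=11: override_val=NULL, env_val=NULL, default_val=97 → 97
id=12: override_val=NULL, env_val=31 → 31
id=13: override_val=79 → 79
id=14: override_val=64 → 64
id=15: override_val=164 → 164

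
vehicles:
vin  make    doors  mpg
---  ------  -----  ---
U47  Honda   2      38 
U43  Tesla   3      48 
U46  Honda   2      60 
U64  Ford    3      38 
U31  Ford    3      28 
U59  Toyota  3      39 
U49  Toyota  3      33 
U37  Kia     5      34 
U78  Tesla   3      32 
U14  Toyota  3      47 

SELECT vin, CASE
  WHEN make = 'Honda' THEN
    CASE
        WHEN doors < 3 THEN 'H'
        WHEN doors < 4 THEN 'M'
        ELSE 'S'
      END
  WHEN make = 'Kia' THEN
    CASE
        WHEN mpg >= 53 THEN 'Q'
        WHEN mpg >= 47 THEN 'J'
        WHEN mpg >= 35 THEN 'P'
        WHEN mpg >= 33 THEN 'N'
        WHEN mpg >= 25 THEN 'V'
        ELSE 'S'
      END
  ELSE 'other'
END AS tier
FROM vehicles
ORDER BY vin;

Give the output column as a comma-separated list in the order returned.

other, other, N, other, H, H, other, other, other, other

vin=U14: make='Toyota' → outer ELSE → other
vin=U31: make='Ford' → outer ELSE → other
vin=U37: make='Kia' → inner[mpg >= 33] → N
vin=U43: make='Tesla' → outer ELSE → other
vin=U46: make='Honda' → inner[doors < 3] → H
vin=U47: make='Honda' → inner[doors < 3] → H
vin=U49: make='Toyota' → outer ELSE → other
vin=U59: make='Toyota' → outer ELSE → other
vin=U64: make='Ford' → outer ELSE → other
vin=U78: make='Tesla' → outer ELSE → other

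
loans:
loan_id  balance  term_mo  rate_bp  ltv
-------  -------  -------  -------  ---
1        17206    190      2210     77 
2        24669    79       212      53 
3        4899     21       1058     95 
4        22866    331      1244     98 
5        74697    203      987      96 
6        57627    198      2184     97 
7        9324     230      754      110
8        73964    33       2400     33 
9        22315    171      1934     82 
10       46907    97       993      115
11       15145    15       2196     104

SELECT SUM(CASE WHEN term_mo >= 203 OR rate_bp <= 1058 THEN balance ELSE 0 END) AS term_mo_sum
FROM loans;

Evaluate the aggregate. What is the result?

loan_id=1: ✗
loan_id=2: ✓ → 24669
loan_id=3: ✓ → 4899
loan_id=4: ✓ → 22866
loan_id=5: ✓ → 74697
loan_id=6: ✗
loan_id=7: ✓ → 9324
loan_id=8: ✗
loan_id=9: ✗
loan_id=10: ✓ → 46907
loan_id=11: ✗
term_mo_sum = 24669 + 4899 + 22866 + 74697 + 9324 + 46907 = 183362

183362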